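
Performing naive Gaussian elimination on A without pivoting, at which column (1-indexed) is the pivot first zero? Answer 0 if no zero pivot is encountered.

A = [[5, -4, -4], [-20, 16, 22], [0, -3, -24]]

first zero-pivot column = 2

Naive forward elimination:
R2 <- R2 - (-4)*R1:  [ 0  0  6 ]
Matrix at this point:
[ 5  -4   -4 ]
[ 0   0    6 ]
[ 0  -3  -24 ]
Pivot entry (2,2) is zero but row 3 has -3 in column 2 -> naive elimination stops; a row interchange (e.g. R2 <-> R3) would be required here.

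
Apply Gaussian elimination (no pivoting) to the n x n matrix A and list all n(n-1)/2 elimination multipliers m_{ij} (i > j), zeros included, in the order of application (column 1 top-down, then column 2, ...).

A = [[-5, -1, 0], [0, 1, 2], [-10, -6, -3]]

multipliers: 0, 2, -4

Forward elimination:
R2: entry in column 1 is already 0 -> m_{21} = 0 (no row operation needed)
R3 <- R3 - (2)*R1:  [  0  -4  -3 ]
R3 <- R3 - (-4)*R2:  [ 0  0  5 ]
Multipliers (in order of application): m_{21} = 0, m_{31} = 2, m_{32} = -4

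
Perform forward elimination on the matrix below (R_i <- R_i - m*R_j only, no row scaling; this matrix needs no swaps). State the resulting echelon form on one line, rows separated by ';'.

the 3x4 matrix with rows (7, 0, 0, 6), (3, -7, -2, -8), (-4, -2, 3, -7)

REF = [7 0 0 6; 0 -7 -2 -74/7; 0 0 25/7 -27/49]

Forward elimination:
R2 <- R2 - (3/7)*R1:  [     0     -7     -2  -74/7 ]
R3 <- R3 - (-4/7)*R1:  [     0     -2      3  -25/7 ]
R3 <- R3 - (2/7)*R2:  [      0       0    25/7  -27/49 ]
Row echelon form:
[ 7   0     0       6 ]
[ 0  -7    -2   -74/7 ]
[ 0   0  25/7  -27/49 ]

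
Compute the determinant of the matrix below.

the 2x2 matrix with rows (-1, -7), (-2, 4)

det(A) = -18

Forward elimination:
R2 <- R2 - (2)*R1:  [  0  18 ]
Upper-triangular form:
[ -1  -7 ]
[  0  18 ]
det(A) = (-1)^0 * (-1) * (18) = -18  (0 row swaps -> sign +1)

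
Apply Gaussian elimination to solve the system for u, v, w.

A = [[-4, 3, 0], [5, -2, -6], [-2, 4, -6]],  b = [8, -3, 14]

(1, 4, 0)

Forward elimination on [A|b]:
R2 <- R2 - (-5/4)*R1:  [   0  7/4   -6    7 ]
R3 <- R3 - (1/2)*R1:  [   0  5/2   -6   10 ]
R3 <- R3 - (10/7)*R2:  [    0     0  18/7     0 ]
Row echelon form:
[ -4    3     0  |  8 ]
[  0  7/4    -6  |  7 ]
[  0    0  18/7  |  0 ]
Back-substitution:
w = (0) / (18/7) = 0
v = (7 - (-6)*(0)) / (7/4) = 4
u = (8 - (3)*(4)) / -4 = 1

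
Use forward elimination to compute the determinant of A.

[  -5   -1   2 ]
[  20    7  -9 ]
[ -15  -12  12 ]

Forward elimination:
R2 <- R2 - (-4)*R1:  [  0   3  -1 ]
R3 <- R3 - (3)*R1:  [  0  -9   6 ]
R3 <- R3 - (-3)*R2:  [ 0  0  3 ]
Upper-triangular form:
[ -5  -1   2 ]
[  0   3  -1 ]
[  0   0   3 ]
det(A) = (-1)^0 * (-5) * (3) * (3) = -45  (0 row swaps -> sign +1)

det(A) = -45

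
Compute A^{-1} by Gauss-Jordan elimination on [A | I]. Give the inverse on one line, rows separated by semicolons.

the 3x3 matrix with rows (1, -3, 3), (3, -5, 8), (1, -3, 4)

inverse = [1 3/4 -9/4; -1 1/4 1/4; -1 0 1]

Gauss-Jordan on [A | I]:
R2 <- R2 - (3)*R1:  [  0   4  -1  |  -3   1   0 ]
R3 <- R3 - (1)*R1:  [  0   0   1  |  -1   0   1 ]
R2 <- (1/4)*R2:  [    0     1  -1/4  |  -3/4   1/4     0 ]
R1 <- R1 - (-3)*R2:  [    1     0   9/4  |  -5/4   3/4     0 ]
R1 <- R1 - (9/4)*R3:  [    1     0     0  |     1   3/4  -9/4 ]
R2 <- R2 - (-1/4)*R3:  [   0    1    0  |   -1  1/4  1/4 ]
Right block of [I | A^{-1}] is the inverse:
[  1  3/4  -9/4 ]
[ -1  1/4   1/4 ]
[ -1    0     1 ]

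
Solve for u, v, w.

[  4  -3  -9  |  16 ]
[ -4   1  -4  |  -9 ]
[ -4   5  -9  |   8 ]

(4, 3, -1)

Forward elimination on [A|b]:
R2 <- R2 - (-1)*R1:  [   0   -2  -13    7 ]
R3 <- R3 - (-1)*R1:  [   0    2  -18   24 ]
R3 <- R3 - (-1)*R2:  [   0    0  -31   31 ]
Row echelon form:
[ 4  -3   -9  |  16 ]
[ 0  -2  -13  |   7 ]
[ 0   0  -31  |  31 ]
Back-substitution:
w = (31) / -31 = -1
v = (7 - (-13)*(-1)) / -2 = 3
u = (16 - (-3)*(3) - (-9)*(-1)) / 4 = 4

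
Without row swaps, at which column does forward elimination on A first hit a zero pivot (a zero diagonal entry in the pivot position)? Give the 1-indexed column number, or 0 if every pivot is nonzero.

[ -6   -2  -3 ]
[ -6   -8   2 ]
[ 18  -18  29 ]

first zero-pivot column = 3

Naive forward elimination:
R2 <- R2 - (1)*R1:  [  0  -6   5 ]
R3 <- R3 - (-3)*R1:  [   0  -24   20 ]
R3 <- R3 - (4)*R2:  [ 0  0  0 ]
Matrix at this point:
[ -6  -2  -3 ]
[  0  -6   5 ]
[  0   0   0 ]
Pivot entry (3,3) in the last row is zero and there are no rows below to swap with -> zero pivot in column 3 (A is singular).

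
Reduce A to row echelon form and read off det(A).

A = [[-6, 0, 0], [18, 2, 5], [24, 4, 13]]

Forward elimination:
R2 <- R2 - (-3)*R1:  [ 0  2  5 ]
R3 <- R3 - (-4)*R1:  [  0   4  13 ]
R3 <- R3 - (2)*R2:  [ 0  0  3 ]
Upper-triangular form:
[ -6  0  0 ]
[  0  2  5 ]
[  0  0  3 ]
det(A) = (-1)^0 * (-6) * (2) * (3) = -36  (0 row swaps -> sign +1)

det(A) = -36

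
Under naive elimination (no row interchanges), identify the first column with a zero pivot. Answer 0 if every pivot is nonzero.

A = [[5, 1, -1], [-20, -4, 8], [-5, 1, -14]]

Naive forward elimination:
R2 <- R2 - (-4)*R1:  [ 0  0  4 ]
R3 <- R3 - (-1)*R1:  [   0    2  -15 ]
Matrix at this point:
[ 5  1   -1 ]
[ 0  0    4 ]
[ 0  2  -15 ]
Pivot entry (2,2) is zero but row 3 has 2 in column 2 -> naive elimination stops; a row interchange (e.g. R2 <-> R3) would be required here.

first zero-pivot column = 2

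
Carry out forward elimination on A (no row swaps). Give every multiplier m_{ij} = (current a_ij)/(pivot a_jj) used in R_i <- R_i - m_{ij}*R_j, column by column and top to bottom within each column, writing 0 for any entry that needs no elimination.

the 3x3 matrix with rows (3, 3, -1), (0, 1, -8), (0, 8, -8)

Forward elimination:
R2: entry in column 1 is already 0 -> m_{21} = 0 (no row operation needed)
R3: entry in column 1 is already 0 -> m_{31} = 0 (no row operation needed)
R3 <- R3 - (8)*R2:  [  0   0  56 ]
Multipliers (in order of application): m_{21} = 0, m_{31} = 0, m_{32} = 8

multipliers: 0, 0, 8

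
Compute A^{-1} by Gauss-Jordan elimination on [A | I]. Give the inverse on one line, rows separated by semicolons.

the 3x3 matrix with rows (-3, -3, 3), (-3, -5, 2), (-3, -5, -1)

inverse = [-5/6 1 -1/2; 1/2 -2/3 1/6; 0 1/3 -1/3]

Gauss-Jordan on [A | I]:
R1 <- (1/-3)*R1:  [    1     1    -1  |  -1/3     0     0 ]
R2 <- R2 - (-3)*R1:  [  0  -2  -1  |  -1   1   0 ]
R3 <- R3 - (-3)*R1:  [  0  -2  -4  |  -1   0   1 ]
R2 <- (1/-2)*R2:  [    0     1   1/2  |   1/2  -1/2     0 ]
R1 <- R1 - (1)*R2:  [    1     0  -3/2  |  -5/6   1/2     0 ]
R3 <- R3 - (-2)*R2:  [  0   0  -3  |   0  -1   1 ]
R3 <- (1/-3)*R3:  [    0     0     1  |     0   1/3  -1/3 ]
R1 <- R1 - (-3/2)*R3:  [    1     0     0  |  -5/6     1  -1/2 ]
R2 <- R2 - (1/2)*R3:  [    0     1     0  |   1/2  -2/3   1/6 ]
Right block of [I | A^{-1}] is the inverse:
[ -5/6     1  -1/2 ]
[  1/2  -2/3   1/6 ]
[    0   1/3  -1/3 ]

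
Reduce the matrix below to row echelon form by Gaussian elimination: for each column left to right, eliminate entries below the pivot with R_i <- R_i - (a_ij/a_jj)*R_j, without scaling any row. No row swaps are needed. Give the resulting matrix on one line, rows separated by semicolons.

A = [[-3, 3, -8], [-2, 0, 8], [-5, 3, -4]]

REF = [-3 3 -8; 0 -2 40/3; 0 0 -4]

Forward elimination:
R2 <- R2 - (2/3)*R1:  [    0    -2  40/3 ]
R3 <- R3 - (5/3)*R1:  [    0    -2  28/3 ]
R3 <- R3 - (1)*R2:  [  0   0  -4 ]
Row echelon form:
[ -3   3    -8 ]
[  0  -2  40/3 ]
[  0   0    -4 ]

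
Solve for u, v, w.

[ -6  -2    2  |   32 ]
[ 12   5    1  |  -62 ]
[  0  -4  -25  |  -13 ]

(-4, -3, 1)

Forward elimination on [A|b]:
R2 <- R2 - (-2)*R1:  [ 0  1  5  2 ]
R3 <- R3 - (-4)*R2:  [  0   0  -5  -5 ]
Row echelon form:
[ -6  -2   2  |  32 ]
[  0   1   5  |   2 ]
[  0   0  -5  |  -5 ]
Back-substitution:
w = (-5) / -5 = 1
v = (2 - (5)*(1)) / 1 = -3
u = (32 - (-2)*(-3) - (2)*(1)) / -6 = -4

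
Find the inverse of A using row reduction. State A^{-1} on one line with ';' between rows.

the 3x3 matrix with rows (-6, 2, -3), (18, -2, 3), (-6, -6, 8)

inverse = [1/12 1/12 0; -27/4 -11/4 -3/2; -5 -2 -1]

Gauss-Jordan on [A | I]:
R1 <- (1/-6)*R1:  [    1  -1/3   1/2  |  -1/6     0     0 ]
R2 <- R2 - (18)*R1:  [  0   4  -6  |   3   1   0 ]
R3 <- R3 - (-6)*R1:  [  0  -8  11  |  -1   0   1 ]
R2 <- (1/4)*R2:  [    0     1  -3/2  |   3/4   1/4     0 ]
R1 <- R1 - (-1/3)*R2:  [    1     0     0  |  1/12  1/12     0 ]
R3 <- R3 - (-8)*R2:  [  0   0  -1  |   5   2   1 ]
R3 <- (1/-1)*R3:  [  0   0   1  |  -5  -2  -1 ]
R2 <- R2 - (-3/2)*R3:  [     0      1      0  |  -27/4  -11/4   -3/2 ]
Right block of [I | A^{-1}] is the inverse:
[  1/12   1/12     0 ]
[ -27/4  -11/4  -3/2 ]
[    -5     -2    -1 ]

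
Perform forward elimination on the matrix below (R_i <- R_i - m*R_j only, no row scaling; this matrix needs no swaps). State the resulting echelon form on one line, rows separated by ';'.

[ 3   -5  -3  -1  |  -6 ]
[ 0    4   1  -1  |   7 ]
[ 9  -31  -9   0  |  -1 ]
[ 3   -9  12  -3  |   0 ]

Forward elimination:
R3 <- R3 - (3)*R1:  [   0  -16    0    3   17 ]
R4 <- R4 - (1)*R1:  [  0  -4  15  -2   6 ]
R3 <- R3 - (-4)*R2:  [  0   0   4  -1  45 ]
R4 <- R4 - (-1)*R2:  [  0   0  16  -3  13 ]
R4 <- R4 - (4)*R3:  [    0     0     0     1  -167 ]
Row echelon form:
[ 3  -5  -3  -1  |    -6 ]
[ 0   4   1  -1  |     7 ]
[ 0   0   4  -1  |    45 ]
[ 0   0   0   1  |  -167 ]

REF = [3 -5 -3 -1 -6; 0 4 1 -1 7; 0 0 4 -1 45; 0 0 0 1 -167]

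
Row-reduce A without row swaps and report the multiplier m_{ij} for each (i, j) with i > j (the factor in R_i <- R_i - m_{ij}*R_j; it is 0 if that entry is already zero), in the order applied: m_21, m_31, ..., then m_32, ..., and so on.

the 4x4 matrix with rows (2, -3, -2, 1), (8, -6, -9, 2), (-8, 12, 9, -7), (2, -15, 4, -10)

Forward elimination:
R2 <- R2 - (4)*R1:  [  0   6  -1  -2 ]
R3 <- R3 - (-4)*R1:  [  0   0   1  -3 ]
R4 <- R4 - (1)*R1:  [   0  -12    6  -11 ]
R3: entry in column 2 is already 0 -> m_{32} = 0 (no row operation needed)
R4 <- R4 - (-2)*R2:  [   0    0    4  -15 ]
R4 <- R4 - (4)*R3:  [  0   0   0  -3 ]
Multipliers (in order of application): m_{21} = 4, m_{31} = -4, m_{41} = 1, m_{32} = 0, m_{42} = -2, m_{43} = 4

multipliers: 4, -4, 1, 0, -2, 4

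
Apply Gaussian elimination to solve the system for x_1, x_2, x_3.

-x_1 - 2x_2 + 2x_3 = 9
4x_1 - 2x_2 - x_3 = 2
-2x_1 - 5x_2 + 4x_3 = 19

Forward elimination on [A|b]:
R2 <- R2 - (-4)*R1:  [   0  -10    7   38 ]
R3 <- R3 - (2)*R1:  [  0  -1   0   1 ]
R3 <- R3 - (1/10)*R2:  [     0      0  -7/10  -14/5 ]
Row echelon form:
[ -1   -2      2  |      9 ]
[  0  -10      7  |     38 ]
[  0    0  -7/10  |  -14/5 ]
Back-substitution:
x_3 = (-14/5) / (-7/10) = 4
x_2 = (38 - (7)*(4)) / -10 = -1
x_1 = (9 - (-2)*(-1) - (2)*(4)) / -1 = 1

(1, -1, 4)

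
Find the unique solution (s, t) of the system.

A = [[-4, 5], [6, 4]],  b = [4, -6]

Forward elimination on [A|b]:
R2 <- R2 - (-3/2)*R1:  [    0  23/2     0 ]
Row echelon form:
[ -4     5  |  4 ]
[  0  23/2  |  0 ]
Back-substitution:
t = (0) / (23/2) = 0
s = (4 - (5)*(0)) / -4 = -1

(-1, 0)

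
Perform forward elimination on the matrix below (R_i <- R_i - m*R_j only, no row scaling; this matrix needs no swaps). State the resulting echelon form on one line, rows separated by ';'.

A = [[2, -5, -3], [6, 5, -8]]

Forward elimination:
R2 <- R2 - (3)*R1:  [  0  20   1 ]
Row echelon form:
[ 2  -5  -3 ]
[ 0  20   1 ]

REF = [2 -5 -3; 0 20 1]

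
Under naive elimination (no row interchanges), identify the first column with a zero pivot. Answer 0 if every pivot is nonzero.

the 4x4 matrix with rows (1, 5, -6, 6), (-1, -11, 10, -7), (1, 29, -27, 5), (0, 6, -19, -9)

first zero-pivot column = 0

Naive forward elimination:
R2 <- R2 - (-1)*R1:  [  0  -6   4  -1 ]
R3 <- R3 - (1)*R1:  [   0   24  -21   -1 ]
R3 <- R3 - (-4)*R2:  [  0   0  -5  -5 ]
R4 <- R4 - (-1)*R2:  [   0    0  -15  -10 ]
R4 <- R4 - (3)*R3:  [ 0  0  0  5 ]
All pivots nonzero; naive elimination completes without hitting a zero pivot.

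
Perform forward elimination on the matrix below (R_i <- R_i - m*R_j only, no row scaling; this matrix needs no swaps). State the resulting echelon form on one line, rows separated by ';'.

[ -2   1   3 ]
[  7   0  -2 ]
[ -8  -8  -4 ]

Forward elimination:
R2 <- R2 - (-7/2)*R1:  [    0   7/2  17/2 ]
R3 <- R3 - (4)*R1:  [   0  -12  -16 ]
R3 <- R3 - (-24/7)*R2:  [    0     0  92/7 ]
Row echelon form:
[ -2    1     3 ]
[  0  7/2  17/2 ]
[  0    0  92/7 ]

REF = [-2 1 3; 0 7/2 17/2; 0 0 92/7]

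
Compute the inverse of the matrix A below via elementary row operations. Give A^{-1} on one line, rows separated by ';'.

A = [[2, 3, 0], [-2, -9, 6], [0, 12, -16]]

inverse = [3/2 1 3/8; -2/3 -2/3 -1/4; -1/2 -1/2 -1/4]

Gauss-Jordan on [A | I]:
R1 <- (1/2)*R1:  [   1  3/2    0  |  1/2    0    0 ]
R2 <- R2 - (-2)*R1:  [  0  -6   6  |   1   1   0 ]
R2 <- (1/-6)*R2:  [    0     1    -1  |  -1/6  -1/6     0 ]
R1 <- R1 - (3/2)*R2:  [   1    0  3/2  |  3/4  1/4    0 ]
R3 <- R3 - (12)*R2:  [  0   0  -4  |   2   2   1 ]
R3 <- (1/-4)*R3:  [    0     0     1  |  -1/2  -1/2  -1/4 ]
R1 <- R1 - (3/2)*R3:  [   1    0    0  |  3/2    1  3/8 ]
R2 <- R2 - (-1)*R3:  [    0     1     0  |  -2/3  -2/3  -1/4 ]
Right block of [I | A^{-1}] is the inverse:
[  3/2     1   3/8 ]
[ -2/3  -2/3  -1/4 ]
[ -1/2  -1/2  -1/4 ]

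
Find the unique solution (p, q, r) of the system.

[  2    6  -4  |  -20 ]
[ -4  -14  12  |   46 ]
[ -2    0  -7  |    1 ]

(3, -5, -1)

Forward elimination on [A|b]:
R2 <- R2 - (-2)*R1:  [  0  -2   4   6 ]
R3 <- R3 - (-1)*R1:  [   0    6  -11  -19 ]
R3 <- R3 - (-3)*R2:  [  0   0   1  -1 ]
Row echelon form:
[ 2   6  -4  |  -20 ]
[ 0  -2   4  |    6 ]
[ 0   0   1  |   -1 ]
Back-substitution:
r = (-1) / 1 = -1
q = (6 - (4)*(-1)) / -2 = -5
p = (-20 - (6)*(-5) - (-4)*(-1)) / 2 = 3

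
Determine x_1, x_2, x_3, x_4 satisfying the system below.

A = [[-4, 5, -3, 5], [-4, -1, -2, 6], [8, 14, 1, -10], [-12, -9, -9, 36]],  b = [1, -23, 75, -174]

Forward elimination on [A|b]:
R2 <- R2 - (1)*R1:  [   0   -6    1    1  -24 ]
R3 <- R3 - (-2)*R1:  [  0  24  -5   0  77 ]
R4 <- R4 - (3)*R1:  [    0   -24     0    21  -177 ]
R3 <- R3 - (-4)*R2:  [   0    0   -1    4  -19 ]
R4 <- R4 - (4)*R2:  [   0    0   -4   17  -81 ]
R4 <- R4 - (4)*R3:  [  0   0   0   1  -5 ]
Row echelon form:
[ -4   5  -3  5  |    1 ]
[  0  -6   1  1  |  -24 ]
[  0   0  -1  4  |  -19 ]
[  0   0   0  1  |   -5 ]
Back-substitution:
x_4 = (-5) / 1 = -5
x_3 = (-19 - (4)*(-5)) / -1 = -1
x_2 = (-24 - (1)*(-1) - (1)*(-5)) / -6 = 3
x_1 = (1 - (5)*(3) - (-3)*(-1) - (5)*(-5)) / -4 = -2

(-2, 3, -1, -5)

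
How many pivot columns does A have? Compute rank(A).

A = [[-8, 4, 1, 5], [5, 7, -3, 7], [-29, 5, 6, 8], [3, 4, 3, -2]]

rank(A) = 3

Row reduction:
R2 <- R2 - (-5/8)*R1:  [     0   19/2  -19/8   81/8 ]
R3 <- R3 - (29/8)*R1:  [     0  -19/2   19/8  -81/8 ]
R4 <- R4 - (-3/8)*R1:  [    0  11/2  27/8  -1/8 ]
R3 <- R3 - (-1)*R2:  [ 0  0  0  0 ]
R4 <- R4 - (11/19)*R2:  [       0        0     19/4  -455/76 ]
R3 <-> R4   (pivot in column 3 was zero)
[ -8     4      1        5 ]
[  0  19/2  -19/8     81/8 ]
[  0     0   19/4  -455/76 ]
[  0     0      0        0 ]
Row echelon form:
[ -8     4      1        5 ]
[  0  19/2  -19/8     81/8 ]
[  0     0   19/4  -455/76 ]
[  0     0      0        0 ]
Nonzero rows / pivot columns: 3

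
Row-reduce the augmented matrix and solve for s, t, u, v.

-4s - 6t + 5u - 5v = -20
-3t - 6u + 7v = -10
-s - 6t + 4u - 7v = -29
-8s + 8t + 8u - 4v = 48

(-1, 4, 2, 2)

Forward elimination on [A|b]:
R3 <- R3 - (1/4)*R1:  [     0   -9/2   11/4  -23/4    -24 ]
R4 <- R4 - (2)*R1:  [  0  20  -2   6  88 ]
R3 <- R3 - (3/2)*R2:  [     0      0   47/4  -65/4     -9 ]
R4 <- R4 - (-20/3)*R2:  [     0      0    -42  158/3   64/3 ]
R4 <- R4 - (-168/47)*R3:  [         0          0          0   -764/141  -1528/141 ]
Row echelon form:
[ -4  -6     5        -5  |        -20 ]
[  0  -3    -6         7  |        -10 ]
[  0   0  47/4     -65/4  |         -9 ]
[  0   0     0  -764/141  |  -1528/141 ]
Back-substitution:
v = (-1528/141) / (-764/141) = 2
u = (-9 - (-65/4)*(2)) / (47/4) = 2
t = (-10 - (-6)*(2) - (7)*(2)) / -3 = 4
s = (-20 - (-6)*(4) - (5)*(2) - (-5)*(2)) / -4 = -1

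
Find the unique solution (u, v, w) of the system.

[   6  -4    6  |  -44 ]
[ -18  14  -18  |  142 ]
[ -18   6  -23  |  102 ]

(-4, 5, 0)

Forward elimination on [A|b]:
R2 <- R2 - (-3)*R1:  [  0   2   0  10 ]
R3 <- R3 - (-3)*R1:  [   0   -6   -5  -30 ]
R3 <- R3 - (-3)*R2:  [  0   0  -5   0 ]
Row echelon form:
[ 6  -4   6  |  -44 ]
[ 0   2   0  |   10 ]
[ 0   0  -5  |    0 ]
Back-substitution:
w = (0) / -5 = 0
v = (10) / 2 = 5
u = (-44 - (-4)*(5) - (6)*(0)) / 6 = -4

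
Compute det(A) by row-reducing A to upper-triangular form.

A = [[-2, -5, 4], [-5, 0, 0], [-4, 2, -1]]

det(A) = -15

Forward elimination:
R2 <- R2 - (5/2)*R1:  [    0  25/2   -10 ]
R3 <- R3 - (2)*R1:  [  0  12  -9 ]
R3 <- R3 - (24/25)*R2:  [   0    0  3/5 ]
Upper-triangular form:
[ -2    -5    4 ]
[  0  25/2  -10 ]
[  0     0  3/5 ]
det(A) = (-1)^0 * (-2) * (25/2) * (3/5) = -15  (0 row swaps -> sign +1)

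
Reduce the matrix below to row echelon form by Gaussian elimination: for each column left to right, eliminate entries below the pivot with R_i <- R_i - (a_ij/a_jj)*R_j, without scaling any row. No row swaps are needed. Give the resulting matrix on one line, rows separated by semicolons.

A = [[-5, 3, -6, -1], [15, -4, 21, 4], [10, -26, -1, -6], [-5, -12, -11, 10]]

REF = [-5 3 -6 -1; 0 5 3 1; 0 0 -1 -4; 0 0 0 -2]

Forward elimination:
R2 <- R2 - (-3)*R1:  [ 0  5  3  1 ]
R3 <- R3 - (-2)*R1:  [   0  -20  -13   -8 ]
R4 <- R4 - (1)*R1:  [   0  -15   -5   11 ]
R3 <- R3 - (-4)*R2:  [  0   0  -1  -4 ]
R4 <- R4 - (-3)*R2:  [  0   0   4  14 ]
R4 <- R4 - (-4)*R3:  [  0   0   0  -2 ]
Row echelon form:
[ -5  3  -6  -1 ]
[  0  5   3   1 ]
[  0  0  -1  -4 ]
[  0  0   0  -2 ]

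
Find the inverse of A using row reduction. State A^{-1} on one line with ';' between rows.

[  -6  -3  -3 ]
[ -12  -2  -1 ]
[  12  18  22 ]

inverse = [13/12 -1/2 1/8; -21/2 4 -5/4; 8 -3 1]

Gauss-Jordan on [A | I]:
R1 <- (1/-6)*R1:  [    1   1/2   1/2  |  -1/6     0     0 ]
R2 <- R2 - (-12)*R1:  [  0   4   5  |  -2   1   0 ]
R3 <- R3 - (12)*R1:  [  0  12  16  |   2   0   1 ]
R2 <- (1/4)*R2:  [    0     1   5/4  |  -1/2   1/4     0 ]
R1 <- R1 - (1/2)*R2:  [    1     0  -1/8  |  1/12  -1/8     0 ]
R3 <- R3 - (12)*R2:  [  0   0   1  |   8  -3   1 ]
R1 <- R1 - (-1/8)*R3:  [     1      0      0  |  13/12   -1/2    1/8 ]
R2 <- R2 - (5/4)*R3:  [     0      1      0  |  -21/2      4   -5/4 ]
Right block of [I | A^{-1}] is the inverse:
[ 13/12  -1/2   1/8 ]
[ -21/2     4  -5/4 ]
[     8    -3     1 ]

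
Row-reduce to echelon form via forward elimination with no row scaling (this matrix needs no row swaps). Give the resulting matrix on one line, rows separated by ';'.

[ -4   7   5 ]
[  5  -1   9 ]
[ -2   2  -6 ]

Forward elimination:
R2 <- R2 - (-5/4)*R1:  [    0  31/4  61/4 ]
R3 <- R3 - (1/2)*R1:  [     0   -3/2  -17/2 ]
R3 <- R3 - (-6/31)*R2:  [       0        0  -172/31 ]
Row echelon form:
[ -4     7        5 ]
[  0  31/4     61/4 ]
[  0     0  -172/31 ]

REF = [-4 7 5; 0 31/4 61/4; 0 0 -172/31]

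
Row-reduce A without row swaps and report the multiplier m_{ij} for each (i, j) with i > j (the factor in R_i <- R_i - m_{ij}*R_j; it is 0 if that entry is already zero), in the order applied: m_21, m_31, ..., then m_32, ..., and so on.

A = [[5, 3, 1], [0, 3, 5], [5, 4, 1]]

Forward elimination:
R2: entry in column 1 is already 0 -> m_{21} = 0 (no row operation needed)
R3 <- R3 - (1)*R1:  [ 0  1  0 ]
R3 <- R3 - (1/3)*R2:  [    0     0  -5/3 ]
Multipliers (in order of application): m_{21} = 0, m_{31} = 1, m_{32} = 1/3

multipliers: 0, 1, 1/3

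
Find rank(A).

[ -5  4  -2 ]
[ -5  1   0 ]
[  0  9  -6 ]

Row reduction:
R2 <- R2 - (1)*R1:  [  0  -3   2 ]
R3 <- R3 - (-3)*R2:  [ 0  0  0 ]
Row echelon form:
[ -5   4  -2 ]
[  0  -3   2 ]
[  0   0   0 ]
Nonzero rows / pivot columns: 2

rank(A) = 2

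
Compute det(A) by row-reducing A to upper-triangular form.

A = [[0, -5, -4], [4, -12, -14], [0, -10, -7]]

Forward elimination:
R1 <-> R2   (pivot in column 1 was zero)
[ 4  -12  -14 ]
[ 0   -5   -4 ]
[ 0  -10   -7 ]
R3 <- R3 - (2)*R2:  [ 0  0  1 ]
Upper-triangular form:
[ 4  -12  -14 ]
[ 0   -5   -4 ]
[ 0    0    1 ]
det(A) = (-1)^1 * (4) * (-5) * (1) = 20  (1 row swap -> sign -1)

det(A) = 20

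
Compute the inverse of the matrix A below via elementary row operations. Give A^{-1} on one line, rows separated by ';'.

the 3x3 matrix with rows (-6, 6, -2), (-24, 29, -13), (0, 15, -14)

inverse = [211/30 -9/5 2/3; 56/5 -14/5 1; 12 -3 1]

Gauss-Jordan on [A | I]:
R1 <- (1/-6)*R1:  [    1    -1   1/3  |  -1/6     0     0 ]
R2 <- R2 - (-24)*R1:  [  0   5  -5  |  -4   1   0 ]
R2 <- (1/5)*R2:  [    0     1    -1  |  -4/5   1/5     0 ]
R1 <- R1 - (-1)*R2:  [      1       0    -2/3  |  -29/30     1/5       0 ]
R3 <- R3 - (15)*R2:  [  0   0   1  |  12  -3   1 ]
R1 <- R1 - (-2/3)*R3:  [      1       0       0  |  211/30    -9/5     2/3 ]
R2 <- R2 - (-1)*R3:  [     0      1      0  |   56/5  -14/5      1 ]
Right block of [I | A^{-1}] is the inverse:
[ 211/30   -9/5  2/3 ]
[   56/5  -14/5    1 ]
[     12     -3    1 ]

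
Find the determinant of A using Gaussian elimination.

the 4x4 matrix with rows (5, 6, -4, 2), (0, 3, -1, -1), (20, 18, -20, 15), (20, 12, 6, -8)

Forward elimination:
R3 <- R3 - (4)*R1:  [  0  -6  -4   7 ]
R4 <- R4 - (4)*R1:  [   0  -12   22  -16 ]
R3 <- R3 - (-2)*R2:  [  0   0  -6   5 ]
R4 <- R4 - (-4)*R2:  [   0    0   18  -20 ]
R4 <- R4 - (-3)*R3:  [  0   0   0  -5 ]
Upper-triangular form:
[ 5  6  -4   2 ]
[ 0  3  -1  -1 ]
[ 0  0  -6   5 ]
[ 0  0   0  -5 ]
det(A) = (-1)^0 * (5) * (3) * (-6) * (-5) = 450  (0 row swaps -> sign +1)

det(A) = 450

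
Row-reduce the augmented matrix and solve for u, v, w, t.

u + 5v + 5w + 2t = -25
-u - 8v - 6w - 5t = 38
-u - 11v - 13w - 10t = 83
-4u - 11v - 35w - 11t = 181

(-2, 1, -4, -4)

Forward elimination on [A|b]:
R2 <- R2 - (-1)*R1:  [  0  -3  -1  -3  13 ]
R3 <- R3 - (-1)*R1:  [  0  -6  -8  -8  58 ]
R4 <- R4 - (-4)*R1:  [   0    9  -15   -3   81 ]
R3 <- R3 - (2)*R2:  [  0   0  -6  -2  32 ]
R4 <- R4 - (-3)*R2:  [   0    0  -18  -12  120 ]
R4 <- R4 - (3)*R3:  [  0   0   0  -6  24 ]
Row echelon form:
[ 1   5   5   2  |  -25 ]
[ 0  -3  -1  -3  |   13 ]
[ 0   0  -6  -2  |   32 ]
[ 0   0   0  -6  |   24 ]
Back-substitution:
t = (24) / -6 = -4
w = (32 - (-2)*(-4)) / -6 = -4
v = (13 - (-1)*(-4) - (-3)*(-4)) / -3 = 1
u = (-25 - (5)*(1) - (5)*(-4) - (2)*(-4)) / 1 = -2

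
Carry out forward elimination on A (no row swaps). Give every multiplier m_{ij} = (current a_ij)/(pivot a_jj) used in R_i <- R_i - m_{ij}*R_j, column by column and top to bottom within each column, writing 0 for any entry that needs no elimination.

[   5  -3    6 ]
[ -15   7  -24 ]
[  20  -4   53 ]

Forward elimination:
R2 <- R2 - (-3)*R1:  [  0  -2  -6 ]
R3 <- R3 - (4)*R1:  [  0   8  29 ]
R3 <- R3 - (-4)*R2:  [ 0  0  5 ]
Multipliers (in order of application): m_{21} = -3, m_{31} = 4, m_{32} = -4

multipliers: -3, 4, -4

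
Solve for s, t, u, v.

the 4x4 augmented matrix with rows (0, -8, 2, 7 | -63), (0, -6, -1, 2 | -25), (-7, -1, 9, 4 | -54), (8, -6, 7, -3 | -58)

(-1, 4, -5, -3)

Forward elimination on [A|b]:
R1 <-> R3   (pivot in column 1 was zero)
[ -7  -1   9   4  -54 ]
[  0  -6  -1   2  -25 ]
[  0  -8   2   7  -63 ]
[  8  -6   7  -3  -58 ]
R4 <- R4 - (-8/7)*R1:  [      0   -50/7   121/7    11/7  -838/7 ]
R3 <- R3 - (4/3)*R2:  [     0      0   10/3   13/3  -89/3 ]
R4 <- R4 - (25/21)*R2:  [        0         0    388/21    -17/21  -1889/21 ]
R4 <- R4 - (194/35)*R3:  [       0        0        0  -869/35  2607/35 ]
Row echelon form:
[ -7  -1     9        4  |      -54 ]
[  0  -6    -1        2  |      -25 ]
[  0   0  10/3     13/3  |    -89/3 ]
[  0   0     0  -869/35  |  2607/35 ]
Back-substitution:
v = (2607/35) / (-869/35) = -3
u = (-89/3 - (13/3)*(-3)) / (10/3) = -5
t = (-25 - (-1)*(-5) - (2)*(-3)) / -6 = 4
s = (-54 - (-1)*(4) - (9)*(-5) - (4)*(-3)) / -7 = -1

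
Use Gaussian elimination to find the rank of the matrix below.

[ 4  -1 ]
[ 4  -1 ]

Row reduction:
R2 <- R2 - (1)*R1:  [ 0  0 ]
Row echelon form:
[ 4  -1 ]
[ 0   0 ]
Nonzero rows / pivot columns: 1

rank(A) = 1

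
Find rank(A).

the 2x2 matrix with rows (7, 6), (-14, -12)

rank(A) = 1

Row reduction:
R2 <- R2 - (-2)*R1:  [ 0  0 ]
Row echelon form:
[ 7  6 ]
[ 0  0 ]
Nonzero rows / pivot columns: 1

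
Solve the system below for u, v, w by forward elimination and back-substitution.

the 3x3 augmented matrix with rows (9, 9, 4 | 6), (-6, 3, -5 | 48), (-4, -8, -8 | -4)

(-3, 5, -3)

Forward elimination on [A|b]:
R2 <- R2 - (-2/3)*R1:  [    0     9  -7/3    52 ]
R3 <- R3 - (-4/9)*R1:  [     0     -4  -56/9   -4/3 ]
R3 <- R3 - (-4/9)*R2:  [       0        0  -196/27    196/9 ]
Row echelon form:
[ 9  9        4  |      6 ]
[ 0  9     -7/3  |     52 ]
[ 0  0  -196/27  |  196/9 ]
Back-substitution:
w = (196/9) / (-196/27) = -3
v = (52 - (-7/3)*(-3)) / 9 = 5
u = (6 - (9)*(5) - (4)*(-3)) / 9 = -3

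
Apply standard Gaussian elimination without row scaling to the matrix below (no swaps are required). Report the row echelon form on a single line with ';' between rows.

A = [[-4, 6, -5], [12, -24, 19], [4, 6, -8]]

Forward elimination:
R2 <- R2 - (-3)*R1:  [  0  -6   4 ]
R3 <- R3 - (-1)*R1:  [   0   12  -13 ]
R3 <- R3 - (-2)*R2:  [  0   0  -5 ]
Row echelon form:
[ -4   6  -5 ]
[  0  -6   4 ]
[  0   0  -5 ]

REF = [-4 6 -5; 0 -6 4; 0 0 -5]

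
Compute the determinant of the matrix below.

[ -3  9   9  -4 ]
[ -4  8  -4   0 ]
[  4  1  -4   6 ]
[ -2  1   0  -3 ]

det(A) = 672

Forward elimination:
R2 <- R2 - (4/3)*R1:  [    0    -4   -16  16/3 ]
R3 <- R3 - (-4/3)*R1:  [   0   13    8  2/3 ]
R4 <- R4 - (2/3)*R1:  [    0    -5    -6  -1/3 ]
R3 <- R3 - (-13/4)*R2:  [   0    0  -44   18 ]
R4 <- R4 - (5/4)*R2:  [  0   0  14  -7 ]
R4 <- R4 - (-7/22)*R3:  [      0       0       0  -14/11 ]
Upper-triangular form:
[ -3   9    9      -4 ]
[  0  -4  -16    16/3 ]
[  0   0  -44      18 ]
[  0   0    0  -14/11 ]
det(A) = (-1)^0 * (-3) * (-4) * (-44) * (-14/11) = 672  (0 row swaps -> sign +1)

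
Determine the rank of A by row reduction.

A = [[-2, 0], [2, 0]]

Row reduction:
R2 <- R2 - (-1)*R1:  [ 0  0 ]
Row echelon form:
[ -2  0 ]
[  0  0 ]
Nonzero rows / pivot columns: 1

rank(A) = 1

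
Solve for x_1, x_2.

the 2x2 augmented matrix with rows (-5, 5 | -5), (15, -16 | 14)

Forward elimination on [A|b]:
R2 <- R2 - (-3)*R1:  [  0  -1  -1 ]
Row echelon form:
[ -5   5  |  -5 ]
[  0  -1  |  -1 ]
Back-substitution:
x_2 = (-1) / -1 = 1
x_1 = (-5 - (5)*(1)) / -5 = 2

(2, 1)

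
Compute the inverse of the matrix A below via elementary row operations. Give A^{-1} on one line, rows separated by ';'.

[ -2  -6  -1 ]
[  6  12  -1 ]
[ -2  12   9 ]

Gauss-Jordan on [A | I]:
R1 <- (1/-2)*R1:  [    1     3   1/2  |  -1/2     0     0 ]
R2 <- R2 - (6)*R1:  [  0  -6  -4  |   3   1   0 ]
R3 <- R3 - (-2)*R1:  [  0  18  10  |  -1   0   1 ]
R2 <- (1/-6)*R2:  [    0     1   2/3  |  -1/2  -1/6     0 ]
R1 <- R1 - (3)*R2:  [    1     0  -3/2  |     1   1/2     0 ]
R3 <- R3 - (18)*R2:  [  0   0  -2  |   8   3   1 ]
R3 <- (1/-2)*R3:  [    0     0     1  |    -4  -3/2  -1/2 ]
R1 <- R1 - (-3/2)*R3:  [    1     0     0  |    -5  -7/4  -3/4 ]
R2 <- R2 - (2/3)*R3:  [    0     1     0  |  13/6   5/6   1/3 ]
Right block of [I | A^{-1}] is the inverse:
[   -5  -7/4  -3/4 ]
[ 13/6   5/6   1/3 ]
[   -4  -3/2  -1/2 ]

inverse = [-5 -7/4 -3/4; 13/6 5/6 1/3; -4 -3/2 -1/2]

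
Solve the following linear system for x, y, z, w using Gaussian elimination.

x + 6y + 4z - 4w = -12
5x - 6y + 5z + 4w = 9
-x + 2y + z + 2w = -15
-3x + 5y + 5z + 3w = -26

Forward elimination on [A|b]:
R2 <- R2 - (5)*R1:  [   0  -36  -15   24   69 ]
R3 <- R3 - (-1)*R1:  [   0    8    5   -2  -27 ]
R4 <- R4 - (-3)*R1:  [   0   23   17   -9  -62 ]
R3 <- R3 - (-2/9)*R2:  [     0      0    5/3   10/3  -35/3 ]
R4 <- R4 - (-23/36)*R2:  [       0        0    89/12     19/3  -215/12 ]
R4 <- R4 - (89/20)*R3:  [     0      0      0  -17/2     34 ]
Row echelon form:
[ 1    6    4     -4  |    -12 ]
[ 0  -36  -15     24  |     69 ]
[ 0    0  5/3   10/3  |  -35/3 ]
[ 0    0    0  -17/2  |     34 ]
Back-substitution:
w = (34) / (-17/2) = -4
z = (-35/3 - (10/3)*(-4)) / (5/3) = 1
y = (69 - (-15)*(1) - (24)*(-4)) / -36 = -5
x = (-12 - (6)*(-5) - (4)*(1) - (-4)*(-4)) / 1 = -2

(-2, -5, 1, -4)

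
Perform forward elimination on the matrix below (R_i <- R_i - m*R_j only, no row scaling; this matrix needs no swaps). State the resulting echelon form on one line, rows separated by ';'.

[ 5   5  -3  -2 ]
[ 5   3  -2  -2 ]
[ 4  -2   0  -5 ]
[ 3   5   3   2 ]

REF = [5 5 -3 -2; 0 -2 1 0; 0 0 -3/5 -17/5; 0 0 0 -89/3]

Forward elimination:
R2 <- R2 - (1)*R1:  [  0  -2   1   0 ]
R3 <- R3 - (4/5)*R1:  [     0     -6   12/5  -17/5 ]
R4 <- R4 - (3/5)*R1:  [    0     2  24/5  16/5 ]
R3 <- R3 - (3)*R2:  [     0      0   -3/5  -17/5 ]
R4 <- R4 - (-1)*R2:  [    0     0  29/5  16/5 ]
R4 <- R4 - (-29/3)*R3:  [     0      0      0  -89/3 ]
Row echelon form:
[ 5   5    -3     -2 ]
[ 0  -2     1      0 ]
[ 0   0  -3/5  -17/5 ]
[ 0   0     0  -89/3 ]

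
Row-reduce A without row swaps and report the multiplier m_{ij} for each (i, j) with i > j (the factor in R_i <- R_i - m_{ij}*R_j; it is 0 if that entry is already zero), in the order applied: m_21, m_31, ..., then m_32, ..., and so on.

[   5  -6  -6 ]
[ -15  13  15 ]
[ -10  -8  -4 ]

Forward elimination:
R2 <- R2 - (-3)*R1:  [  0  -5  -3 ]
R3 <- R3 - (-2)*R1:  [   0  -20  -16 ]
R3 <- R3 - (4)*R2:  [  0   0  -4 ]
Multipliers (in order of application): m_{21} = -3, m_{31} = -2, m_{32} = 4

multipliers: -3, -2, 4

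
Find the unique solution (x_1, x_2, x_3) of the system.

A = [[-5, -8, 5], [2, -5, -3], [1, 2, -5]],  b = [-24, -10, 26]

(-5, 3, -5)

Forward elimination on [A|b]:
R2 <- R2 - (-2/5)*R1:  [     0  -41/5     -1  -98/5 ]
R3 <- R3 - (-1/5)*R1:  [     0    2/5     -4  106/5 ]
R3 <- R3 - (-2/41)*R2:  [       0        0  -166/41   830/41 ]
Row echelon form:
[ -5     -8        5  |     -24 ]
[  0  -41/5       -1  |   -98/5 ]
[  0      0  -166/41  |  830/41 ]
Back-substitution:
x_3 = (830/41) / (-166/41) = -5
x_2 = (-98/5 - (-1)*(-5)) / (-41/5) = 3
x_1 = (-24 - (-8)*(3) - (5)*(-5)) / -5 = -5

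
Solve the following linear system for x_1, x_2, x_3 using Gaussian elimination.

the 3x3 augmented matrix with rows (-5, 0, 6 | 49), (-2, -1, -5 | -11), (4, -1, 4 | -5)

(-5, 1, 4)

Forward elimination on [A|b]:
R2 <- R2 - (2/5)*R1:  [      0      -1   -37/5  -153/5 ]
R3 <- R3 - (-4/5)*R1:  [     0     -1   44/5  171/5 ]
R3 <- R3 - (1)*R2:  [     0      0   81/5  324/5 ]
Row echelon form:
[ -5   0      6  |      49 ]
[  0  -1  -37/5  |  -153/5 ]
[  0   0   81/5  |   324/5 ]
Back-substitution:
x_3 = (324/5) / (81/5) = 4
x_2 = (-153/5 - (-37/5)*(4)) / -1 = 1
x_1 = (49 - (6)*(4)) / -5 = -5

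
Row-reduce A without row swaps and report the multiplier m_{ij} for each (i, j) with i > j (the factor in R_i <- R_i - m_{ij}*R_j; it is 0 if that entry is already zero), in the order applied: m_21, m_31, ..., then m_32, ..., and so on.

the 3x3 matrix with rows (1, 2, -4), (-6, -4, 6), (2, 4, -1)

Forward elimination:
R2 <- R2 - (-6)*R1:  [   0    8  -18 ]
R3 <- R3 - (2)*R1:  [ 0  0  7 ]
R3: entry in column 2 is already 0 -> m_{32} = 0 (no row operation needed)
Multipliers (in order of application): m_{21} = -6, m_{31} = 2, m_{32} = 0

multipliers: -6, 2, 0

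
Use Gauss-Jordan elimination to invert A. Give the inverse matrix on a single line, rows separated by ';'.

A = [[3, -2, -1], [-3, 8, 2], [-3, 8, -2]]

Gauss-Jordan on [A | I]:
R1 <- (1/3)*R1:  [    1  -2/3  -1/3  |   1/3     0     0 ]
R2 <- R2 - (-3)*R1:  [ 0  6  1  |  1  1  0 ]
R3 <- R3 - (-3)*R1:  [  0   6  -3  |   1   0   1 ]
R2 <- (1/6)*R2:  [   0    1  1/6  |  1/6  1/6    0 ]
R1 <- R1 - (-2/3)*R2:  [    1     0  -2/9  |   4/9   1/9     0 ]
R3 <- R3 - (6)*R2:  [  0   0  -4  |   0  -1   1 ]
R3 <- (1/-4)*R3:  [    0     0     1  |     0   1/4  -1/4 ]
R1 <- R1 - (-2/9)*R3:  [     1      0      0  |    4/9    1/6  -1/18 ]
R2 <- R2 - (1/6)*R3:  [    0     1     0  |   1/6   1/8  1/24 ]
Right block of [I | A^{-1}] is the inverse:
[ 4/9  1/6  -1/18 ]
[ 1/6  1/8   1/24 ]
[   0  1/4   -1/4 ]

inverse = [4/9 1/6 -1/18; 1/6 1/8 1/24; 0 1/4 -1/4]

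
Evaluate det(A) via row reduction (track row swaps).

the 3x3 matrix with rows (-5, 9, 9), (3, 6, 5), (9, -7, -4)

Forward elimination:
R2 <- R2 - (-3/5)*R1:  [    0  57/5  52/5 ]
R3 <- R3 - (-9/5)*R1:  [    0  46/5  61/5 ]
R3 <- R3 - (46/57)*R2:  [      0       0  217/57 ]
Upper-triangular form:
[ -5     9       9 ]
[  0  57/5    52/5 ]
[  0     0  217/57 ]
det(A) = (-1)^0 * (-5) * (57/5) * (217/57) = -217  (0 row swaps -> sign +1)

det(A) = -217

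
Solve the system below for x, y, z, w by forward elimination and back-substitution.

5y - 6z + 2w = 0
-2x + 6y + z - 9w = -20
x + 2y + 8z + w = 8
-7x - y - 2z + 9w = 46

Forward elimination on [A|b]:
R1 <-> R2   (pivot in column 1 was zero)
[ -2   6   1  -9  -20 ]
[  0   5  -6   2    0 ]
[  1   2   8   1    8 ]
[ -7  -1  -2   9   46 ]
R3 <- R3 - (-1/2)*R1:  [    0     5  17/2  -7/2    -2 ]
R4 <- R4 - (7/2)*R1:  [     0    -22  -11/2   81/2    116 ]
R3 <- R3 - (1)*R2:  [     0      0   29/2  -11/2     -2 ]
R4 <- R4 - (-22/5)*R2:  [       0        0  -319/10   493/10      116 ]
R4 <- R4 - (-11/5)*R3:  [     0      0      0  186/5  558/5 ]
Row echelon form:
[ -2  6     1     -9  |    -20 ]
[  0  5    -6      2  |      0 ]
[  0  0  29/2  -11/2  |     -2 ]
[  0  0     0  186/5  |  558/5 ]
Back-substitution:
w = (558/5) / (186/5) = 3
z = (-2 - (-11/2)*(3)) / (29/2) = 1
y = (0 - (-6)*(1) - (2)*(3)) / 5 = 0
x = (-20 - (6)*(0) - (1)*(1) - (-9)*(3)) / -2 = -3

(-3, 0, 1, 3)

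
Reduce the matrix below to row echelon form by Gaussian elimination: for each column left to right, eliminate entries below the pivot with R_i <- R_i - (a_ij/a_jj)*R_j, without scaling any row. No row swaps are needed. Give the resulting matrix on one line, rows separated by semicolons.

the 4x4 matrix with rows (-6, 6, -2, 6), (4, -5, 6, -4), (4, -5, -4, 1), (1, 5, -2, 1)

Forward elimination:
R2 <- R2 - (-2/3)*R1:  [    0    -1  14/3     0 ]
R3 <- R3 - (-2/3)*R1:  [     0     -1  -16/3      5 ]
R4 <- R4 - (-1/6)*R1:  [    0     6  -7/3     2 ]
R3 <- R3 - (1)*R2:  [   0    0  -10    5 ]
R4 <- R4 - (-6)*R2:  [    0     0  77/3     2 ]
R4 <- R4 - (-77/30)*R3:  [    0     0     0  89/6 ]
Row echelon form:
[ -6   6    -2     6 ]
[  0  -1  14/3     0 ]
[  0   0   -10     5 ]
[  0   0     0  89/6 ]

REF = [-6 6 -2 6; 0 -1 14/3 0; 0 0 -10 5; 0 0 0 89/6]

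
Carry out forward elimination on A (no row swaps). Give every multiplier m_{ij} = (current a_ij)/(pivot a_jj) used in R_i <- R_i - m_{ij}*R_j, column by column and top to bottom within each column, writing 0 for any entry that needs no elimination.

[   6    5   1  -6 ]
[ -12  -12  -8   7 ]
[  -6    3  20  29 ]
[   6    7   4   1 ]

multipliers: -2, -1, 1, -4, -1, 1

Forward elimination:
R2 <- R2 - (-2)*R1:  [  0  -2  -6  -5 ]
R3 <- R3 - (-1)*R1:  [  0   8  21  23 ]
R4 <- R4 - (1)*R1:  [ 0  2  3  7 ]
R3 <- R3 - (-4)*R2:  [  0   0  -3   3 ]
R4 <- R4 - (-1)*R2:  [  0   0  -3   2 ]
R4 <- R4 - (1)*R3:  [  0   0   0  -1 ]
Multipliers (in order of application): m_{21} = -2, m_{31} = -1, m_{41} = 1, m_{32} = -4, m_{42} = -1, m_{43} = 1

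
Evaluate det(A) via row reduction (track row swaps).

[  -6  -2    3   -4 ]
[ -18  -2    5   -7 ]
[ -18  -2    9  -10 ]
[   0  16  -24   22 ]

Forward elimination:
R2 <- R2 - (3)*R1:  [  0   4  -4   5 ]
R3 <- R3 - (3)*R1:  [ 0  4  0  2 ]
R3 <- R3 - (1)*R2:  [  0   0   4  -3 ]
R4 <- R4 - (4)*R2:  [  0   0  -8   2 ]
R4 <- R4 - (-2)*R3:  [  0   0   0  -4 ]
Upper-triangular form:
[ -6  -2   3  -4 ]
[  0   4  -4   5 ]
[  0   0   4  -3 ]
[  0   0   0  -4 ]
det(A) = (-1)^0 * (-6) * (4) * (4) * (-4) = 384  (0 row swaps -> sign +1)

det(A) = 384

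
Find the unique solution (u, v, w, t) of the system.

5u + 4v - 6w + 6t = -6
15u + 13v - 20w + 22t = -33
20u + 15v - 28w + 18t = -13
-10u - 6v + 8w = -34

Forward elimination on [A|b]:
R2 <- R2 - (3)*R1:  [   0    1   -2    4  -15 ]
R3 <- R3 - (4)*R1:  [  0  -1  -4  -6  11 ]
R4 <- R4 - (-2)*R1:  [   0    2   -4   12  -46 ]
R3 <- R3 - (-1)*R2:  [  0   0  -6  -2  -4 ]
R4 <- R4 - (2)*R2:  [   0    0    0    4  -16 ]
Row echelon form:
[ 5  4  -6   6  |   -6 ]
[ 0  1  -2   4  |  -15 ]
[ 0  0  -6  -2  |   -4 ]
[ 0  0   0   4  |  -16 ]
Back-substitution:
t = (-16) / 4 = -4
w = (-4 - (-2)*(-4)) / -6 = 2
v = (-15 - (-2)*(2) - (4)*(-4)) / 1 = 5
u = (-6 - (4)*(5) - (-6)*(2) - (6)*(-4)) / 5 = 2

(2, 5, 2, -4)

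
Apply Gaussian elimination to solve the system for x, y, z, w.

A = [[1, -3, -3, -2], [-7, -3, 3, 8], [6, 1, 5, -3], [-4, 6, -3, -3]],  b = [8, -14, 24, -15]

Forward elimination on [A|b]:
R2 <- R2 - (-7)*R1:  [   0  -24  -18   -6   42 ]
R3 <- R3 - (6)*R1:  [   0   19   23    9  -24 ]
R4 <- R4 - (-4)*R1:  [   0   -6  -15  -11   17 ]
R3 <- R3 - (-19/24)*R2:  [    0     0  35/4  17/4  37/4 ]
R4 <- R4 - (1/4)*R2:  [     0      0  -21/2  -19/2   13/2 ]
R4 <- R4 - (-6/5)*R3:  [     0      0      0  -22/5   88/5 ]
Row echelon form:
[ 1   -3    -3     -2  |     8 ]
[ 0  -24   -18     -6  |    42 ]
[ 0    0  35/4   17/4  |  37/4 ]
[ 0    0     0  -22/5  |  88/5 ]
Back-substitution:
w = (88/5) / (-22/5) = -4
z = (37/4 - (17/4)*(-4)) / (35/4) = 3
y = (42 - (-18)*(3) - (-6)*(-4)) / -24 = -3
x = (8 - (-3)*(-3) - (-3)*(3) - (-2)*(-4)) / 1 = 0

(0, -3, 3, -4)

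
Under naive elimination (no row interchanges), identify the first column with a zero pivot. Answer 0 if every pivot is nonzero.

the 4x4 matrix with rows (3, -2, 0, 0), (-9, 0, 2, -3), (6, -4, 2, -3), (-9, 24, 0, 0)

first zero-pivot column = 4

Naive forward elimination:
R2 <- R2 - (-3)*R1:  [  0  -6   2  -3 ]
R3 <- R3 - (2)*R1:  [  0   0   2  -3 ]
R4 <- R4 - (-3)*R1:  [  0  18   0   0 ]
R4 <- R4 - (-3)*R2:  [  0   0   6  -9 ]
R4 <- R4 - (3)*R3:  [ 0  0  0  0 ]
Matrix at this point:
[ 3  -2  0   0 ]
[ 0  -6  2  -3 ]
[ 0   0  2  -3 ]
[ 0   0  0   0 ]
Pivot entry (4,4) in the last row is zero and there are no rows below to swap with -> zero pivot in column 4 (A is singular).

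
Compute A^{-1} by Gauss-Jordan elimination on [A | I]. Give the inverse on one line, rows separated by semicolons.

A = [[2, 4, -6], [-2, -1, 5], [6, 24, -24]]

Gauss-Jordan on [A | I]:
R1 <- (1/2)*R1:  [   1    2   -3  |  1/2    0    0 ]
R2 <- R2 - (-2)*R1:  [  0   3  -1  |   1   1   0 ]
R3 <- R3 - (6)*R1:  [  0  12  -6  |  -3   0   1 ]
R2 <- (1/3)*R2:  [    0     1  -1/3  |   1/3   1/3     0 ]
R1 <- R1 - (2)*R2:  [    1     0  -7/3  |  -1/6  -2/3     0 ]
R3 <- R3 - (12)*R2:  [  0   0  -2  |  -7  -4   1 ]
R3 <- (1/-2)*R3:  [    0     0     1  |   7/2     2  -1/2 ]
R1 <- R1 - (-7/3)*R3:  [    1     0     0  |     8     4  -7/6 ]
R2 <- R2 - (-1/3)*R3:  [    0     1     0  |   3/2     1  -1/6 ]
Right block of [I | A^{-1}] is the inverse:
[   8  4  -7/6 ]
[ 3/2  1  -1/6 ]
[ 7/2  2  -1/2 ]

inverse = [8 4 -7/6; 3/2 1 -1/6; 7/2 2 -1/2]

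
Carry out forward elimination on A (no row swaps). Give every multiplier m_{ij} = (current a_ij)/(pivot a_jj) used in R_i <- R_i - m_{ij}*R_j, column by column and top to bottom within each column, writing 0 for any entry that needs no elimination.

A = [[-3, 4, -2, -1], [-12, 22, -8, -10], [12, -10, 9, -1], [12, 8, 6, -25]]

Forward elimination:
R2 <- R2 - (4)*R1:  [  0   6   0  -6 ]
R3 <- R3 - (-4)*R1:  [  0   6   1  -5 ]
R4 <- R4 - (-4)*R1:  [   0   24   -2  -29 ]
R3 <- R3 - (1)*R2:  [ 0  0  1  1 ]
R4 <- R4 - (4)*R2:  [  0   0  -2  -5 ]
R4 <- R4 - (-2)*R3:  [  0   0   0  -3 ]
Multipliers (in order of application): m_{21} = 4, m_{31} = -4, m_{41} = -4, m_{32} = 1, m_{42} = 4, m_{43} = -2

multipliers: 4, -4, -4, 1, 4, -2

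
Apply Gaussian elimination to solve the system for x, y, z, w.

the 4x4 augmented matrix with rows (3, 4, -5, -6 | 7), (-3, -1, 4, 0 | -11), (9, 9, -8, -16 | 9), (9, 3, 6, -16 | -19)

(1, 0, -2, 1)

Forward elimination on [A|b]:
R2 <- R2 - (-1)*R1:  [  0   3  -1  -6  -4 ]
R3 <- R3 - (3)*R1:  [   0   -3    7    2  -12 ]
R4 <- R4 - (3)*R1:  [   0   -9   21    2  -40 ]
R3 <- R3 - (-1)*R2:  [   0    0    6   -4  -16 ]
R4 <- R4 - (-3)*R2:  [   0    0   18  -16  -52 ]
R4 <- R4 - (3)*R3:  [  0   0   0  -4  -4 ]
Row echelon form:
[ 3  4  -5  -6  |    7 ]
[ 0  3  -1  -6  |   -4 ]
[ 0  0   6  -4  |  -16 ]
[ 0  0   0  -4  |   -4 ]
Back-substitution:
w = (-4) / -4 = 1
z = (-16 - (-4)*(1)) / 6 = -2
y = (-4 - (-1)*(-2) - (-6)*(1)) / 3 = 0
x = (7 - (4)*(0) - (-5)*(-2) - (-6)*(1)) / 3 = 1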